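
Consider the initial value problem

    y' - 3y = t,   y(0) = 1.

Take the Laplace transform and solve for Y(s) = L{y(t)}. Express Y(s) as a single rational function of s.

Apply the Laplace transform to the equation.
Using L{y'} = sY - y(0) = sY - 1, the left side becomes (s - 3)Y - (1).
The right side is L{t} = s^(-2).
So (s - 3)Y = s^(-2) + (1).
Divide through and combine into a single rational function.

Y(s) = (s^2 + 1)/(s^3 - 3*s^2)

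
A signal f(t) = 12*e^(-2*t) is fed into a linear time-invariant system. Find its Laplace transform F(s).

L{12} = 12/s.
By the first shifting theorem, multiplying by e^(-2t) replaces s with s + 2.

F(s) = 12/(s + 2)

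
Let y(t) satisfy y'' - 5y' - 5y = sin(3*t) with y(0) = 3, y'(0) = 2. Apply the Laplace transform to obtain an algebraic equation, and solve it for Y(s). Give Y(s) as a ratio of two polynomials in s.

Y(s) = (3*s^3 - 13*s^2 + 27*s - 114)/(s^4 - 5*s^3 + 4*s^2 - 45*s - 45)

Take the Laplace transform of both sides.
Using L{y''} = s^2 Y - s·y(0) - y'(0) and L{y'} = sY - y(0), with y(0) = 3, y'(0) = 2, the left side becomes (s^2 - 5*s - 5)Y - (3*s - 13).
The right side is L{sin(3*t)} = 3/(s^2 + 9).
So (s^2 - 5*s - 5)Y = 3/(s^2 + 9) + (3*s - 13).
Divide through and combine into a single rational function.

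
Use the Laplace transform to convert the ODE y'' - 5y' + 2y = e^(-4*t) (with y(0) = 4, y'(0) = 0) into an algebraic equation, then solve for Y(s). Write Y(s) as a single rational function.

Y(s) = (4*s^2 - 4*s - 79)/(s^3 - s^2 - 18*s + 8)

Apply the Laplace transform to the equation.
With L{y''} = s^2 Y - s·y(0) - y'(0) and L{y'} = sY - y(0), with y(0) = 4, y'(0) = 0: the LHS transforms to (s^2 - 5*s + 2)Y - (4*s - 20).
The right side is L{e^(-4*t)} = 1/(s + 4).
So (s^2 - 5*s + 2)Y = 1/(s + 4) + (4*s - 20).
Divide through and combine into a single rational function.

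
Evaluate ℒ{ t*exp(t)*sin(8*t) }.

16*(s - 1)/(s^2 - 2*s + 65)^2

L{sin(8t)} = 8/(s^2 + 64).
Multiplying by e^(t) shifts s → s - 1, so L{exp(t)*sin(8*t)} = 8/((s - 1)^2 + 64).
Then apply L{t·g(t)} = -d/ds[G(s)] with G(s) = 8/((s - 1)^2 + 64):
differentiating 1 time and applying the sign gives 16*(s - 1)/(s^2 - 2*s + 65)^2.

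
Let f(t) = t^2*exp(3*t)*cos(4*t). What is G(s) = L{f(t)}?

L{cos(4t)} = s/(s^2 + 16).
Multiplying by e^(3t) shifts s → s - 3, so L{exp(3*t)*cos(4*t)} = (s - 3)/((s - 3)^2 + 16).
Then apply L{t^2·g(t)} = (-1)^2 d^2/ds^2[H(s)] with H(s) = (s - 3)/((s - 3)^2 + 16):
differentiating 2 times and applying the sign gives 2*(s - 3)*(s^2 - 6*s - 39)/(s^2 - 6*s + 25)^3.

G(s) = 2*(s - 3)*(s^2 - 6*s - 39)/(s^2 - 6*s + 25)^3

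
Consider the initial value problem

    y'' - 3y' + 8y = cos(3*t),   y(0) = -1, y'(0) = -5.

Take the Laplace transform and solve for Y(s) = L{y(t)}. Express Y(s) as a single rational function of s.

Y(s) = (-s^3 - 2*s^2 - 8*s - 18)/(s^4 - 3*s^3 + 17*s^2 - 27*s + 72)

Take the Laplace transform of both sides.
Using L{y''} = s^2 Y - s·y(0) - y'(0) and L{y'} = sY - y(0), with y(0) = -1, y'(0) = -5, the left side becomes (s^2 - 3*s + 8)Y - (-s - 2).
The right side is L{cos(3*t)} = s/(s^2 + 9).
So (s^2 - 3*s + 8)Y = s/(s^2 + 9) + (-s - 2).
Solve for Y(s) and write it as one ratio of polynomials.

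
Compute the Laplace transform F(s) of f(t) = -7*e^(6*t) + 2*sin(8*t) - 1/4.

Apply the Laplace transform termwise.
(2)·[L{sin(8t)} = 8/(s^2 + 64)]; L{-1/4} = (-1/4)/s; (-7)·[L{e^(6t)} = 1/(s - 6)].

F(s) = 16/(s^2 + 64) - 7/(s - 6) - 1/(4*s)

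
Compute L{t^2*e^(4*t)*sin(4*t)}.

L{sin(4t)} = 4/(s^2 + 16).
Multiplying by e^(4t) shifts s → s - 4, so L{e^(4*t)*sin(4*t)} = 4/((s - 4)^2 + 16).
Then apply L{t^2·g(t)} = (-1)^2 d^2/ds^2[G(s)] with G(s) = 4/((s - 4)^2 + 16):
differentiating 2 times and applying the sign gives 8*(3*s^2 - 24*s + 32)/(s^2 - 8*s + 32)^3.

8*(3*s^2 - 24*s + 32)/(s^2 - 8*s + 32)^3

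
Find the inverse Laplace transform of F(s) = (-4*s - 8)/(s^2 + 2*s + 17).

-exp(-t)*sin(4*t) - 4*exp(-t)*cos(4*t)

Complete the square in the denominator: s^2 + 2*s + 17 = (s + 1)^2 + 4^2.
Split the numerator to match: -4*s - 8 = -4·(s + 1) - 1·4.
Invert each term: -4·(s + 1)/((s + 1)^2 + 16) ↔ -4e^(-t)cos(4t); -1·4/((s + 1)^2 + 16) ↔ -e^(-t)sin(4t).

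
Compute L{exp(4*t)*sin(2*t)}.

L{sin(2t)} = 2/(s^2 + 4).
By the first shifting theorem, multiplying by e^(4t) replaces s with s - 4.

2/((s - 4)^2 + 4)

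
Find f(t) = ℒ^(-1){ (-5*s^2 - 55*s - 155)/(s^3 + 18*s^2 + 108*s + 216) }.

f(t) = -5*t^2*exp(-6*t)/2 + 5*t*exp(-6*t) - 5*exp(-6*t)

Factor the denominator: s^3 + 18*s^2 + 108*s + 216 = (s + 6)^3.
Partial fraction decomposition gives [-5/(s + 6)] + [5/(s + 6)^2] + [-5/(s + 6)^3].
Invert each term: -5/(s + 6) ↔ -5e^(-6t); 5/(s + 6)^2 ↔ 5t·e^(-6t); -5/(s + 6)^3 ↔ (-5/2)t^2·e^(-6t).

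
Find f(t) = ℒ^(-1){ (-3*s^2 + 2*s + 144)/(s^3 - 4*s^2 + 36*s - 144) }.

f(t) = 2*exp(4*t) - 3*sin(6*t) - 5*cos(6*t)

Factor the denominator: s^3 - 4*s^2 + 36*s - 144 = (s - 4)*(s^2 + 36).
Partial fraction decomposition gives [2/(s - 4)] + [-5*s/(s^2 + 36)] + [-18/(s^2 + 36)].
Invert each term: 2/(s - 4) ↔ 2e^(4t); -5·s/(s^2 + 36) ↔ -5cos(6t); -3·6/(s^2 + 36) ↔ -3sin(6t).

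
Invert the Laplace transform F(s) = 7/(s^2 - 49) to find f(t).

Since L{sinh(7t)} = 7/(s^2 - 49), the inverse is sinh(7*t).

f(t) = sinh(7*t)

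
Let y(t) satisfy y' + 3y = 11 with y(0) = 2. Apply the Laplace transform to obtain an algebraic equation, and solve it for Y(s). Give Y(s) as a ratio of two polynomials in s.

Y(s) = (2*s + 11)/(s^2 + 3*s)

Laplace-transform each side.
With L{y'} = sY - y(0) = sY - 2: the LHS transforms to (s + 3)Y - (2).
The right side is L{11} = 11/s.
So (s + 3)Y = 11/s + (2).
Solve for Y(s) and write it as one ratio of polynomials.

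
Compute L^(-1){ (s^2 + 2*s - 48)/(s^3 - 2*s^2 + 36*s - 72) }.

Factor the denominator: s^3 - 2*s^2 + 36*s - 72 = (s - 2)*(s^2 + 36).
Partial fraction decomposition gives [-1/(s - 2)] + [2*s/(s^2 + 36)] + [6/(s^2 + 36)].
Invert each term: -1/(s - 2) ↔ -e^(2t); 2·s/(s^2 + 36) ↔ 2cos(6t); 1·6/(s^2 + 36) ↔ sin(6t).

-exp(2*t) + sin(6*t) + 2*cos(6*t)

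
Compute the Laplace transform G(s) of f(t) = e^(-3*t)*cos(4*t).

G(s) = (s + 3)/((s + 3)^2 + 16)

L{cos(4t)} = s/(s^2 + 16).
By the first shifting theorem, multiplying by e^(-3t) replaces s with s + 3.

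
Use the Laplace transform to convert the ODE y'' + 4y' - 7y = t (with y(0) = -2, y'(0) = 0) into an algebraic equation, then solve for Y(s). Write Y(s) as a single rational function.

Y(s) = (-2*s^3 - 8*s^2 + 1)/(s^4 + 4*s^3 - 7*s^2)

Apply the Laplace transform to the equation.
The derivative rules (L{y''} = s^2 Y - s·y(0) - y'(0) and L{y'} = sY - y(0), with y(0) = -2, y'(0) = 0) turn the left side into (s^2 + 4*s - 7)Y - (-2*s - 8).
The right side is L{t} = s^(-2).
So (s^2 + 4*s - 7)Y = s^(-2) + (-2*s - 8).
Solve for Y(s) and write it as one ratio of polynomials.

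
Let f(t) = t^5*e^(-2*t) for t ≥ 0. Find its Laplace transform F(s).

F(s) = 120/(s + 2)^6

L{t^5} = 5!/s^6 = 120/s^6.
By the first shifting theorem, multiplying by e^(-2t) replaces s with s + 2.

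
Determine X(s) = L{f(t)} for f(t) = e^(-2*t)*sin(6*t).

X(s) = 6/((s + 2)^2 + 36)

L{sin(6t)} = 6/(s^2 + 36).
By the first shifting theorem, multiplying by e^(-2t) replaces s with s + 2.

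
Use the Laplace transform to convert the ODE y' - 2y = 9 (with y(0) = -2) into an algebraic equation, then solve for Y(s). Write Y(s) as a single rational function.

Y(s) = (-2*s + 9)/(s^2 - 2*s)

Transform both sides with L{·}.
Using L{y'} = sY - y(0) = sY - (-2), the left side becomes (s - 2)Y - (-2).
The right side is L{9} = 9/s.
So (s - 2)Y = 9/s + (-2).
Isolate Y and clear denominators.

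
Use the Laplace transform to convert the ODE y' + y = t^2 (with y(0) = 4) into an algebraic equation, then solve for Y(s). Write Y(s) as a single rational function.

Y(s) = (4*s^3 + 2)/(s^4 + s^3)

Apply the Laplace transform to the equation.
With L{y'} = sY - y(0) = sY - 4: the LHS transforms to (s + 1)Y - (4).
The right side is L{t^2} = 2/s^3.
So (s + 1)Y = 2/s^3 + (4).
Solve for Y(s) and write it as one ratio of polynomials.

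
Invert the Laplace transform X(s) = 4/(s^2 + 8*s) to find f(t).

f(t) = exp(-4*t)*sinh(4*t)

Rewrite the denominator: s^2 + 8*s = (s + 4)^2 - 16.
The form in (s + 4) signals a first-shifting-theorem factor e^(-4t).
Since L{sinh(4t)} = 4/(s^2 - 16), the inverse is exp(-4*t)*sinh(4*t).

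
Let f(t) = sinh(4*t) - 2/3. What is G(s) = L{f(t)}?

By linearity of the Laplace transform, transform each term separately.
L{sinh(4t)} = 4/(s^2 - 16); L{-2/3} = (-2/3)/s.

G(s) = 4/(s^2 - 16) - 2/(3*s)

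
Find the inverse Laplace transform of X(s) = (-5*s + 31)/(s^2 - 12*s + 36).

Factor the denominator: s^2 - 12*s + 36 = (s - 6)^2.
Partial fraction decomposition gives [-5/(s - 6)] + [(s - 6)^(-2)].
Invert each term: -5/(s - 6) ↔ -5e^(6t); 1/(s - 6)^2 ↔ t·e^(6t).

t*exp(6*t) - 5*exp(6*t)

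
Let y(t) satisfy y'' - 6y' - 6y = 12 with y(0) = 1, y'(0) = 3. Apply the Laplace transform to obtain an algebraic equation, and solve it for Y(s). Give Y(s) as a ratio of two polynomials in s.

Y(s) = (s^2 - 3*s + 12)/(s^3 - 6*s^2 - 6*s)

Transform both sides with L{·}.
Using L{y''} = s^2 Y - s·y(0) - y'(0) and L{y'} = sY - y(0), with y(0) = 1, y'(0) = 3, the left side becomes (s^2 - 6*s - 6)Y - (s - 3).
The right side is L{12} = 12/s.
So (s^2 - 6*s - 6)Y = 12/s + (s - 3).
Solve for Y(s) and write it as one ratio of polynomials.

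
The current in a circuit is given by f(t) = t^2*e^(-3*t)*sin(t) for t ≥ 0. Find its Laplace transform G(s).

L{sin(t)} = 1/(s^2 + 1).
Multiplying by e^(-3t) shifts s → s + 3, so L{e^(-3*t)*sin(t)} = 1/((s + 3)^2 + 1).
Then apply L{t^2·g(t)} = (-1)^2 d^2/ds^2[H(s)] with H(s) = 1/((s + 3)^2 + 1):
differentiating 2 times and applying the sign gives 2*(3*s^2 + 18*s + 26)/(s^2 + 6*s + 10)^3.

G(s) = 2*(3*s^2 + 18*s + 26)/(s^2 + 6*s + 10)^3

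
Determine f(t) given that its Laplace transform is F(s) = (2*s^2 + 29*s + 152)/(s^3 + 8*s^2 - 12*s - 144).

Factor the denominator: s^3 + 8*s^2 - 12*s - 144 = (s - 4)*(s + 6)^2.
Partial fraction decomposition gives [-1/(s + 6)] + [-5/(s + 6)^2] + [3/(s - 4)].
Invert each term: -1/(s + 6) ↔ -e^(-6t); -5/(s + 6)^2 ↔ -5t·e^(-6t); 3/(s - 4) ↔ 3e^(4t).

f(t) = -5*t*exp(-6*t) + 3*exp(4*t) - exp(-6*t)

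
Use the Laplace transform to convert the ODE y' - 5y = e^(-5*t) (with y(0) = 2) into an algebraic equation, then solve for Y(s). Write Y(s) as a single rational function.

Apply the Laplace transform to the equation.
With L{y'} = sY - y(0) = sY - 2: the LHS transforms to (s - 5)Y - (2).
The right side is L{e^(-5*t)} = 1/(s + 5).
So (s - 5)Y = 1/(s + 5) + (2).
Solve for Y(s) and write it as one ratio of polynomials.

Y(s) = (2*s + 11)/(s^2 - 25)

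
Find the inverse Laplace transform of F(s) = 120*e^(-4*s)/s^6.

The factor e^(-4s) signals a time shift by c = 4 (second shifting theorem).
L{t^5} = 5!/s^6 = 120/s^6, so L^-1{120/s^6} = t^5.
Hence the inverse is u(t - 4) times that function evaluated at t - 4.

Heaviside(t - 4)*((t - 4)^5)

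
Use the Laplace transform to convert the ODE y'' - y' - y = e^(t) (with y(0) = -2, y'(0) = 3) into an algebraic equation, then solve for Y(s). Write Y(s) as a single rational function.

Y(s) = (-2*s^2 + 7*s - 4)/(s^3 - 2*s^2 + 1)

Apply the Laplace transform to the equation.
Using L{y''} = s^2 Y - s·y(0) - y'(0) and L{y'} = sY - y(0), with y(0) = -2, y'(0) = 3, the left side becomes (s^2 - s - 1)Y - (-2*s + 5).
The right side is L{e^(t)} = 1/(s - 1).
So (s^2 - s - 1)Y = 1/(s - 1) + (-2*s + 5).
Divide through and combine into a single rational function.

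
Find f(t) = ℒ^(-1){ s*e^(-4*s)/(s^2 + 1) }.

f(t) = Heaviside(t - 4)*(cos(t - 4))

The factor e^(-4s) signals a time shift by c = 4 (second shifting theorem).
L{cos(t)} = s/(s^2 + 1), so L^-1{s/(s^2 + 1)} = cos(t).
Hence the inverse is u(t - 4) times that function evaluated at t - 4.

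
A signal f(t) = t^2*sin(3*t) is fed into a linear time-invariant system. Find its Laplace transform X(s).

L{sin(3t)} = 3/(s^2 + 9).
Then apply L{t^2·g(t)} = (-1)^2 d^2/ds^2[G(s)] with G(s) = 3/(s^2 + 9):
differentiating 2 times and applying the sign gives 18*(s^2 - 3)/(s^2 + 9)^3.

X(s) = 18*(s^2 - 3)/(s^2 + 9)^3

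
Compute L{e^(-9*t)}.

1/(s + 9)

L{e^(-9t)} = 1/(s + 9).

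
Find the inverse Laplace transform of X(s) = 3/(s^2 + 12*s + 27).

Rewrite the denominator: s^2 + 12*s + 27 = (s + 6)^2 - 9.
The form in (s + 6) signals a first-shifting-theorem factor e^(-6t).
Since L{sinh(3t)} = 3/(s^2 - 9), the inverse is e^(-6*t)*sinh(3*t).

exp(-6*t)*sinh(3*t)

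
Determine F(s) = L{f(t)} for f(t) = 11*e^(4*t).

F(s) = 11/(s - 4)

L{11} = 11/s.
By the first shifting theorem, multiplying by e^(4t) replaces s with s - 4.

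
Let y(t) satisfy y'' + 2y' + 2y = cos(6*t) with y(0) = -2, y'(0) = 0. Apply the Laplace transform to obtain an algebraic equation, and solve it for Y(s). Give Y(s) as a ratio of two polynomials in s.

Apply the Laplace transform to the equation.
With L{y''} = s^2 Y - s·y(0) - y'(0) and L{y'} = sY - y(0), with y(0) = -2, y'(0) = 0: the LHS transforms to (s^2 + 2*s + 2)Y - (-2*s - 4).
The right side is L{cos(6*t)} = s/(s^2 + 36).
So (s^2 + 2*s + 2)Y = s/(s^2 + 36) + (-2*s - 4).
Isolate Y and clear denominators.

Y(s) = (-2*s^3 - 4*s^2 - 71*s - 144)/(s^4 + 2*s^3 + 38*s^2 + 72*s + 72)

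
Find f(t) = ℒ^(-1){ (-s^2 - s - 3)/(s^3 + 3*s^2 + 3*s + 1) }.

f(t) = -3*t^2*exp(-t)/2 + t*exp(-t) - exp(-t)

Factor the denominator: s^3 + 3*s^2 + 3*s + 1 = (s + 1)^3.
Partial fraction decomposition gives [-1/(s + 1)] + [(s + 1)^(-2)] + [-3/(s + 1)^3].
Invert each term: -1/(s + 1) ↔ -e^(-t); 1/(s + 1)^2 ↔ t·e^(-t); -3/(s + 1)^3 ↔ (-3/2)t^2·e^(-t).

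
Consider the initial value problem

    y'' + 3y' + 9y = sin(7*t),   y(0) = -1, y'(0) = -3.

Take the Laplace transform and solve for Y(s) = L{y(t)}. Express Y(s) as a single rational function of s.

Take the Laplace transform of both sides.
The derivative rules (L{y''} = s^2 Y - s·y(0) - y'(0) and L{y'} = sY - y(0), with y(0) = -1, y'(0) = -3) turn the left side into (s^2 + 3*s + 9)Y - (-s - 6).
The right side is L{sin(7*t)} = 7/(s^2 + 49).
So (s^2 + 3*s + 9)Y = 7/(s^2 + 49) + (-s - 6).
Solve for Y(s) and write it as one ratio of polynomials.

Y(s) = (-s^3 - 6*s^2 - 49*s - 287)/(s^4 + 3*s^3 + 58*s^2 + 147*s + 441)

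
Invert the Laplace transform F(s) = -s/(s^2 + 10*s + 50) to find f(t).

f(t) = exp(-5*t)*sin(5*t) - exp(-5*t)*cos(5*t)

Complete the square in the denominator: s^2 + 10*s + 50 = (s + 5)^2 + 5^2.
Split the numerator to match: -s = -1·(s + 5) + 1·5.
Invert each term: -1·(s + 5)/((s + 5)^2 + 25) ↔ -e^(-5t)cos(5t); 1·5/((s + 5)^2 + 25) ↔ e^(-5t)sin(5t).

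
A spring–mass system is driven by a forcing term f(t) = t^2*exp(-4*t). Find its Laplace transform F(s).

L{e^(-4t)} = 1/(s + 4).
Then apply L{t^2·g(t)} = (-1)^2 d^2/ds^2[G(s)] with G(s) = 1/(s + 4):
differentiating 2 times and applying the sign gives 2/(s + 4)^3.

F(s) = 2/(s + 4)^3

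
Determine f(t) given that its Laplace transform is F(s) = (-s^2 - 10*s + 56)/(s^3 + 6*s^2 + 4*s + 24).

f(t) = 4*sin(2*t) - 3*cos(2*t) + 2*exp(-6*t)

Factor the denominator: s^3 + 6*s^2 + 4*s + 24 = (s + 6)*(s^2 + 4).
Partial fraction decomposition gives [2/(s + 6)] + [-3*s/(s^2 + 4)] + [8/(s^2 + 4)].
Invert each term: 2/(s + 6) ↔ 2e^(-6t); -3·s/(s^2 + 4) ↔ -3cos(2t); 4·2/(s^2 + 4) ↔ 4sin(2t).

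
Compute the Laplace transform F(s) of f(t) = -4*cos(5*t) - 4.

F(s) = -4*s/(s^2 + 25) - 4/s

The transform is linear, so treat each term independently.
(-4)·[L{cos(5t)} = s/(s^2 + 25)]; L{-4} = -4/s.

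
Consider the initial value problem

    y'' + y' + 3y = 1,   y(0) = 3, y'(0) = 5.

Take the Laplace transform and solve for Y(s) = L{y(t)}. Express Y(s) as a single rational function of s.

Y(s) = (3*s^2 + 8*s + 1)/(s^3 + s^2 + 3*s)

Transform both sides with L{·}.
Using L{y''} = s^2 Y - s·y(0) - y'(0) and L{y'} = sY - y(0), with y(0) = 3, y'(0) = 5, the left side becomes (s^2 + s + 3)Y - (3*s + 8).
The right side is L{1} = 1/s.
So (s^2 + s + 3)Y = 1/s + (3*s + 8).
Divide through and combine into a single rational function.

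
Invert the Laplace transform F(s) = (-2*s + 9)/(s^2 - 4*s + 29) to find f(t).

Complete the square in the denominator: s^2 - 4*s + 29 = (s - 2)^2 + 5^2.
Split the numerator to match: -2*s + 9 = -2·(s - 2) + 1·5.
Invert each term: -2·(s - 2)/((s - 2)^2 + 25) ↔ -2e^(2t)cos(5t); 1·5/((s - 2)^2 + 25) ↔ e^(2t)sin(5t).

f(t) = exp(2*t)*sin(5*t) - 2*exp(2*t)*cos(5*t)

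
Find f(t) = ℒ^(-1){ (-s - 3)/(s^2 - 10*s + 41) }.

f(t) = -2*exp(5*t)*sin(4*t) - exp(5*t)*cos(4*t)

Complete the square in the denominator: s^2 - 10*s + 41 = (s - 5)^2 + 4^2.
Split the numerator to match: -s - 3 = -1·(s - 5) - 2·4.
Invert each term: -1·(s - 5)/((s - 5)^2 + 16) ↔ -e^(5t)cos(4t); -2·4/((s - 5)^2 + 16) ↔ -2e^(5t)sin(4t).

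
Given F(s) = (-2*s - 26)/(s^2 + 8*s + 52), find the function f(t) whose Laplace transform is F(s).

Complete the square in the denominator: s^2 + 8*s + 52 = (s + 4)^2 + 6^2.
Split the numerator to match: -2*s - 26 = -2·(s + 4) - 3·6.
Invert each term: -2·(s + 4)/((s + 4)^2 + 36) ↔ -2e^(-4t)cos(6t); -3·6/((s + 4)^2 + 36) ↔ -3e^(-4t)sin(6t).

f(t) = -3*exp(-4*t)*sin(6*t) - 2*exp(-4*t)*cos(6*t)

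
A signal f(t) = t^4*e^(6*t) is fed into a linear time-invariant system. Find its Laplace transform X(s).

X(s) = 24/(s - 6)^5

L{t^4} = 4!/s^5 = 24/s^5.
By the first shifting theorem, multiplying by e^(6t) replaces s with s - 6.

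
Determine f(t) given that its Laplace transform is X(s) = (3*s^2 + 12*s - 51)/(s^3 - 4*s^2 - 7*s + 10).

Factor the denominator: s^3 - 4*s^2 - 7*s + 10 = (s - 5)*(s - 1)*(s + 2).
Partial fraction decomposition gives [3/(s - 1)] + [3/(s - 5)] + [-3/(s + 2)].
Invert each term: 3/(s - 1) ↔ 3e^(t); 3/(s - 5) ↔ 3e^(5t); -3/(s + 2) ↔ -3e^(-2t).

f(t) = 3*exp(5*t) + 3*exp(t) - 3*exp(-2*t)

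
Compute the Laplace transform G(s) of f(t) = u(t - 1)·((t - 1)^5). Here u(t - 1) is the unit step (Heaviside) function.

G(s) = 120*exp(-s)/s^6

By the second shifting theorem, L{u(t - c)·g(t - c)} = e^(-cs)·H(s) with c = 1 and H(s) = L{g(t)}.
L{t^5} = 5!/s^6 = 120/s^6.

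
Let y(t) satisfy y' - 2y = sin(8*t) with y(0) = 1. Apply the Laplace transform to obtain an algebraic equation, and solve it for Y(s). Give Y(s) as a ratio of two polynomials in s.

Y(s) = (s^2 + 72)/(s^3 - 2*s^2 + 64*s - 128)

Laplace-transform each side.
Using L{y'} = sY - y(0) = sY - 1, the left side becomes (s - 2)Y - (1).
The right side is L{sin(8*t)} = 8/(s^2 + 64).
So (s - 2)Y = 8/(s^2 + 64) + (1).
Isolate Y and clear denominators.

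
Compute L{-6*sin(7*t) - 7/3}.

-42/(s^2 + 49) - 7/(3*s)

By linearity of the Laplace transform, transform each term separately.
L{-7/3} = (-7/3)/s; (-6)·[L{sin(7t)} = 7/(s^2 + 49)].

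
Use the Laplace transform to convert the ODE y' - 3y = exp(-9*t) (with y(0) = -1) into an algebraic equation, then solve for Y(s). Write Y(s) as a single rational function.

Take the Laplace transform of both sides.
Using L{y'} = sY - y(0) = sY - (-1), the left side becomes (s - 3)Y - (-1).
The right side is L{exp(-9*t)} = 1/(s + 9).
So (s - 3)Y = 1/(s + 9) + (-1).
Solve for Y(s) and write it as one ratio of polynomials.

Y(s) = (-s - 8)/(s^2 + 6*s - 27)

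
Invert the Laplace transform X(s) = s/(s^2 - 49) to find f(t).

Since L{cosh(7t)} = s/(s^2 - 49), the inverse is cosh(7*t).

f(t) = cosh(7*t)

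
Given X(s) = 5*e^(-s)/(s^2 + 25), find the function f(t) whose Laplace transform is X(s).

The factor e^(-s) signals a time shift by c = 1 (second shifting theorem).
L{sin(5t)} = 5/(s^2 + 25), so L^-1{5/(s^2 + 25)} = sin(5*t).
Hence the inverse is u(t - 1) times that function evaluated at t - 1.

f(t) = Heaviside(t - 1)*(sin(5*t - 5))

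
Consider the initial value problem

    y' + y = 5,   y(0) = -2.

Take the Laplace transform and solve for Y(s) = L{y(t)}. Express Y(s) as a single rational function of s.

Y(s) = (-2*s + 5)/(s^2 + s)

Apply the Laplace transform to the equation.
With L{y'} = sY - y(0) = sY - (-2): the LHS transforms to (s + 1)Y - (-2).
The right side is L{5} = 5/s.
So (s + 1)Y = 5/s + (-2).
Isolate Y and clear denominators.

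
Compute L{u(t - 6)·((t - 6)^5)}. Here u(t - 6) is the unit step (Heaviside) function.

By the second shifting theorem, L{u(t - c)·g(t - c)} = e^(-cs)·G(s) with c = 6 and G(s) = L{g(t)}.
L{t^5} = 5!/s^6 = 120/s^6.

120*exp(-6*s)/s^6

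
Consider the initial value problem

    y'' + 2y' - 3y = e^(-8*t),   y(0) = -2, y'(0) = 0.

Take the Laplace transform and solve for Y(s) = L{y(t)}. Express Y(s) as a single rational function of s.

Y(s) = (-2*s^2 - 20*s - 31)/(s^3 + 10*s^2 + 13*s - 24)

Laplace-transform each side.
Using L{y''} = s^2 Y - s·y(0) - y'(0) and L{y'} = sY - y(0), with y(0) = -2, y'(0) = 0, the left side becomes (s^2 + 2*s - 3)Y - (-2*s - 4).
The right side is L{e^(-8*t)} = 1/(s + 8).
So (s^2 + 2*s - 3)Y = 1/(s + 8) + (-2*s - 4).
Solve for Y(s) and write it as one ratio of polynomials.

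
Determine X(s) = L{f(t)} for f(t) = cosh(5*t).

X(s) = s/(s^2 - 25)

L{cosh(5t)} = s/(s^2 - 25).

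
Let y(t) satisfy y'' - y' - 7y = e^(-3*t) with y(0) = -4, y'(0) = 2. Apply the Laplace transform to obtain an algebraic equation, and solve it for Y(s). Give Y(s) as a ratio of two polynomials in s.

Laplace-transform each side.
The derivative rules (L{y''} = s^2 Y - s·y(0) - y'(0) and L{y'} = sY - y(0), with y(0) = -4, y'(0) = 2) turn the left side into (s^2 - s - 7)Y - (-4*s + 6).
The right side is L{e^(-3*t)} = 1/(s + 3).
So (s^2 - s - 7)Y = 1/(s + 3) + (-4*s + 6).
Divide through and combine into a single rational function.

Y(s) = (-4*s^2 - 6*s + 19)/(s^3 + 2*s^2 - 10*s - 21)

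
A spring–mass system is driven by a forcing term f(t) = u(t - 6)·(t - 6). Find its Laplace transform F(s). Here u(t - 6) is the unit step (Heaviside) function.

By the second shifting theorem, L{u(t - c)·g(t - c)} = e^(-cs)·G(s) with c = 6 and G(s) = L{g(t)}.
L{t} = 1!/s^2 = 1/s^2.

F(s) = exp(-6*s)/s^2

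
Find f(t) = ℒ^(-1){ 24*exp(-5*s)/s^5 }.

The factor e^(-5s) signals a time shift by c = 5 (second shifting theorem).
L{t^4} = 4!/s^5 = 24/s^5, so L^-1{24/s^5} = t^4.
Hence the inverse is u(t - 5) times that function evaluated at t - 5.

f(t) = Heaviside(t - 5)*((t - 5)^4)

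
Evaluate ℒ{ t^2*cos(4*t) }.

2*s*(s^2 - 48)/(s^2 + 16)^3

L{cos(4t)} = s/(s^2 + 16).
Then apply L{t^2·g(t)} = (-1)^2 d^2/ds^2[H(s)] with H(s) = s/(s^2 + 16):
differentiating 2 times and applying the sign gives 2*s*(s^2 - 48)/(s^2 + 16)^3.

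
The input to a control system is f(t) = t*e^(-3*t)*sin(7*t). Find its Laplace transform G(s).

L{sin(7t)} = 7/(s^2 + 49).
Multiplying by e^(-3t) shifts s → s + 3, so L{e^(-3*t)*sin(7*t)} = 7/((s + 3)^2 + 49).
Then apply L{t·g(t)} = -d/ds[H(s)] with H(s) = 7/((s + 3)^2 + 49):
differentiating 1 time and applying the sign gives 14*(s + 3)/(s^2 + 6*s + 58)^2.

G(s) = 14*(s + 3)/(s^2 + 6*s + 58)^2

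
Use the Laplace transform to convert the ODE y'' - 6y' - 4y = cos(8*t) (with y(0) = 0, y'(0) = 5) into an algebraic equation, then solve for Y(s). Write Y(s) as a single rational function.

Laplace-transform each side.
Using L{y''} = s^2 Y - s·y(0) - y'(0) and L{y'} = sY - y(0), with y(0) = 0, y'(0) = 5, the left side becomes (s^2 - 6*s - 4)Y - (5).
The right side is L{cos(8*t)} = s/(s^2 + 64).
So (s^2 - 6*s - 4)Y = s/(s^2 + 64) + (5).
Divide through and combine into a single rational function.

Y(s) = (5*s^2 + s + 320)/(s^4 - 6*s^3 + 60*s^2 - 384*s - 256)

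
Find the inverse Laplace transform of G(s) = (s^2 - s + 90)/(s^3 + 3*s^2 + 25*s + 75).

sin(5*t) - 2*cos(5*t) + 3*exp(-3*t)

Factor the denominator: s^3 + 3*s^2 + 25*s + 75 = (s + 3)*(s^2 + 25).
Partial fraction decomposition gives [3/(s + 3)] + [-2*s/(s^2 + 25)] + [5/(s^2 + 25)].
Invert each term: 3/(s + 3) ↔ 3e^(-3t); -2·s/(s^2 + 25) ↔ -2cos(5t); 1·5/(s^2 + 25) ↔ sin(5t).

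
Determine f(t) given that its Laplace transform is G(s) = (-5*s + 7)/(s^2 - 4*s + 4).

f(t) = -3*t*exp(2*t) - 5*exp(2*t)

Factor the denominator: s^2 - 4*s + 4 = (s - 2)^2.
Partial fraction decomposition gives [-5/(s - 2)] + [-3/(s - 2)^2].
Invert each term: -5/(s - 2) ↔ -5e^(2t); -3/(s - 2)^2 ↔ -3t·e^(2t).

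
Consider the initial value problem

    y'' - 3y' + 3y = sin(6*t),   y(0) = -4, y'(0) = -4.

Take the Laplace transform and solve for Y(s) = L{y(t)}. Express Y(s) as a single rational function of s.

Y(s) = (-4*s^3 + 8*s^2 - 144*s + 294)/(s^4 - 3*s^3 + 39*s^2 - 108*s + 108)

Laplace-transform each side.
With L{y''} = s^2 Y - s·y(0) - y'(0) and L{y'} = sY - y(0), with y(0) = -4, y'(0) = -4: the LHS transforms to (s^2 - 3*s + 3)Y - (-4*s + 8).
The right side is L{sin(6*t)} = 6/(s^2 + 36).
So (s^2 - 3*s + 3)Y = 6/(s^2 + 36) + (-4*s + 8).
Divide through and combine into a single rational function.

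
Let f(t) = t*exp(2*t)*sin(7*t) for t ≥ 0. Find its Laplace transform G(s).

L{sin(7t)} = 7/(s^2 + 49).
Multiplying by e^(2t) shifts s → s - 2, so L{exp(2*t)*sin(7*t)} = 7/((s - 2)^2 + 49).
Then apply L{t·g(t)} = -d/ds[H(s)] with H(s) = 7/((s - 2)^2 + 49):
differentiating 1 time and applying the sign gives 14*(s - 2)/(s^2 - 4*s + 53)^2.

G(s) = 14*(s - 2)/(s^2 - 4*s + 53)^2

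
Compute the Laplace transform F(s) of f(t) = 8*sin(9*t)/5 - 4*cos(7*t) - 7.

F(s) = -4*s/(s^2 + 49) + 72/(5*(s^2 + 81)) - 7/s

Apply the Laplace transform termwise.
L{-7} = -7/s; (-4)·[L{cos(7t)} = s/(s^2 + 49)]; (8/5)·[L{sin(9t)} = 9/(s^2 + 81)].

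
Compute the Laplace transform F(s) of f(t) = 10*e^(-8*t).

F(s) = 10/(s + 8)

L{10} = 10/s.
By the first shifting theorem, multiplying by e^(-8t) replaces s with s + 8.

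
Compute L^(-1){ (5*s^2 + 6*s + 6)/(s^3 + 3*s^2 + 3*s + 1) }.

5*t^2*exp(-t)/2 - 4*t*exp(-t) + 5*exp(-t)

Factor the denominator: s^3 + 3*s^2 + 3*s + 1 = (s + 1)^3.
Partial fraction decomposition gives [5/(s + 1)] + [-4/(s + 1)^2] + [5/(s + 1)^3].
Invert each term: 5/(s + 1) ↔ 5e^(-t); -4/(s + 1)^2 ↔ -4t·e^(-t); 5/(s + 1)^3 ↔ (5/2)t^2·e^(-t).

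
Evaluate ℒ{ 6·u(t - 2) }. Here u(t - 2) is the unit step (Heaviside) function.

By the second shifting theorem, L{u(t - c)·g(t - c)} = e^(-cs)·G(s) with c = 2 and G(s) = L{g(t)}.
L{6} = 6/s.

6*exp(-2*s)/s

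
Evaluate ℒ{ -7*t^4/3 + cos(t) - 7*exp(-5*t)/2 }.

By linearity of the Laplace transform, transform each term separately.
(-7/2)·[L{e^(-5t)} = 1/(s + 5)]; L{cos(t)} = s/(s^2 + 1); (-7/3)·[L{t^4} = 4!/s^5 = 24/s^5].

s/(s^2 + 1) - 7/(2*(s + 5)) - 56/s^5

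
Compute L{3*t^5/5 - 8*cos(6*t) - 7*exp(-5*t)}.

Apply the Laplace transform termwise.
(-7)·[L{e^(-5t)} = 1/(s + 5)]; (3/5)·[L{t^5} = 5!/s^6 = 120/s^6]; (-8)·[L{cos(6t)} = s/(s^2 + 36)].

-8*s/(s^2 + 36) - 7/(s + 5) + 72/s^6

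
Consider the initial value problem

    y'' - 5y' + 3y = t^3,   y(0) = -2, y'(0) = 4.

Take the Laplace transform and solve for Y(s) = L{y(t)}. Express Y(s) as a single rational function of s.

Y(s) = (-2*s^5 + 14*s^4 + 6)/(s^6 - 5*s^5 + 3*s^4)

Laplace-transform each side.
With L{y''} = s^2 Y - s·y(0) - y'(0) and L{y'} = sY - y(0), with y(0) = -2, y'(0) = 4: the LHS transforms to (s^2 - 5*s + 3)Y - (-2*s + 14).
The right side is L{t^3} = 6/s^4.
So (s^2 - 5*s + 3)Y = 6/s^4 + (-2*s + 14).
Isolate Y and clear denominators.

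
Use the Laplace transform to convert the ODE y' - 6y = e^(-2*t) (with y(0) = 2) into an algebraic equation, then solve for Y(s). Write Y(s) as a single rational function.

Y(s) = (2*s + 5)/(s^2 - 4*s - 12)

Apply the Laplace transform to the equation.
Using L{y'} = sY - y(0) = sY - 2, the left side becomes (s - 6)Y - (2).
The right side is L{e^(-2*t)} = 1/(s + 2).
So (s - 6)Y = 1/(s + 2) + (2).
Divide through and combine into a single rational function.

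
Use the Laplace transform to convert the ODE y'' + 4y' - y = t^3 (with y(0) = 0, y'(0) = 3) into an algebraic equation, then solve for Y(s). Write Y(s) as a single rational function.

Laplace-transform each side.
With L{y''} = s^2 Y - s·y(0) - y'(0) and L{y'} = sY - y(0), with y(0) = 0, y'(0) = 3: the LHS transforms to (s^2 + 4*s - 1)Y - (3).
The right side is L{t^3} = 6/s^4.
So (s^2 + 4*s - 1)Y = 6/s^4 + (3).
Divide through and combine into a single rational function.

Y(s) = (3*s^4 + 6)/(s^6 + 4*s^5 - s^4)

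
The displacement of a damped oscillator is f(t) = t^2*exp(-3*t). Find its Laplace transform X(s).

L{t^2} = 2!/s^3 = 2/s^3.
By the first shifting theorem, multiplying by e^(-3t) replaces s with s + 3.

X(s) = 2/(s + 3)^3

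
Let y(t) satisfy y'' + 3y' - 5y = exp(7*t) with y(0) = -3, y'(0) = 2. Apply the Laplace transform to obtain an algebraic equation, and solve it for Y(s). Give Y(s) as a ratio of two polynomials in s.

Y(s) = (-3*s^2 + 14*s + 50)/(s^3 - 4*s^2 - 26*s + 35)

Transform both sides with L{·}.
With L{y''} = s^2 Y - s·y(0) - y'(0) and L{y'} = sY - y(0), with y(0) = -3, y'(0) = 2: the LHS transforms to (s^2 + 3*s - 5)Y - (-3*s - 7).
The right side is L{exp(7*t)} = 1/(s - 7).
So (s^2 + 3*s - 5)Y = 1/(s - 7) + (-3*s - 7).
Divide through and combine into a single rational function.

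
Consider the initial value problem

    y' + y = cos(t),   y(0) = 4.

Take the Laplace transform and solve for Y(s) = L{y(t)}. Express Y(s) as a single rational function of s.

Y(s) = (4*s^2 + s + 4)/(s^3 + s^2 + s + 1)

Take the Laplace transform of both sides.
Using L{y'} = sY - y(0) = sY - 4, the left side becomes (s + 1)Y - (4).
The right side is L{cos(t)} = s/(s^2 + 1).
So (s + 1)Y = s/(s^2 + 1) + (4).
Solve for Y(s) and write it as one ratio of polynomials.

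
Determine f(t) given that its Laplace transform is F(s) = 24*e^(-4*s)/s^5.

f(t) = Heaviside(t - 4)*((t - 4)^4)

The factor e^(-4s) signals a time shift by c = 4 (second shifting theorem).
L{t^4} = 4!/s^5 = 24/s^5, so L^-1{24/s^5} = t^4.
Hence the inverse is u(t - 4) times that function evaluated at t - 4.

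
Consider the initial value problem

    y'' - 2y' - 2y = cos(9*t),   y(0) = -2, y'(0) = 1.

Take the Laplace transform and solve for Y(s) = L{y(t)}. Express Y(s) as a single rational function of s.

Y(s) = (-2*s^3 + 5*s^2 - 161*s + 405)/(s^4 - 2*s^3 + 79*s^2 - 162*s - 162)

Transform both sides with L{·}.
Using L{y''} = s^2 Y - s·y(0) - y'(0) and L{y'} = sY - y(0), with y(0) = -2, y'(0) = 1, the left side becomes (s^2 - 2*s - 2)Y - (-2*s + 5).
The right side is L{cos(9*t)} = s/(s^2 + 81).
So (s^2 - 2*s - 2)Y = s/(s^2 + 81) + (-2*s + 5).
Isolate Y and clear denominators.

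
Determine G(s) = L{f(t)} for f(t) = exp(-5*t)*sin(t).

L{sin(t)} = 1/(s^2 + 1).
By the first shifting theorem, multiplying by e^(-5t) replaces s with s + 5.

G(s) = 1/((s + 5)^2 + 1)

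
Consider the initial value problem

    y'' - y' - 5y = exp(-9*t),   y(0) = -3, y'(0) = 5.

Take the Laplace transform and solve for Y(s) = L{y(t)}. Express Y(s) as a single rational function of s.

Apply the Laplace transform to the equation.
Using L{y''} = s^2 Y - s·y(0) - y'(0) and L{y'} = sY - y(0), with y(0) = -3, y'(0) = 5, the left side becomes (s^2 - s - 5)Y - (-3*s + 8).
The right side is L{exp(-9*t)} = 1/(s + 9).
So (s^2 - s - 5)Y = 1/(s + 9) + (-3*s + 8).
Isolate Y and clear denominators.

Y(s) = (-3*s^2 - 19*s + 73)/(s^3 + 8*s^2 - 14*s - 45)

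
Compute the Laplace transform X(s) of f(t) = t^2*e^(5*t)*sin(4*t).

L{sin(4t)} = 4/(s^2 + 16).
Multiplying by e^(5t) shifts s → s - 5, so L{e^(5*t)*sin(4*t)} = 4/((s - 5)^2 + 16).
Then apply L{t^2·g(t)} = (-1)^2 d^2/ds^2[G(s)] with G(s) = 4/((s - 5)^2 + 16):
differentiating 2 times and applying the sign gives 8*(3*s^2 - 30*s + 59)/(s^2 - 10*s + 41)^3.

X(s) = 8*(3*s^2 - 30*s + 59)/(s^2 - 10*s + 41)^3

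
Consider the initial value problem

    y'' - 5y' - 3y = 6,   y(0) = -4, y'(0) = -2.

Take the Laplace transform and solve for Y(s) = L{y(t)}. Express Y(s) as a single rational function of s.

Apply the Laplace transform to the equation.
The derivative rules (L{y''} = s^2 Y - s·y(0) - y'(0) and L{y'} = sY - y(0), with y(0) = -4, y'(0) = -2) turn the left side into (s^2 - 5*s - 3)Y - (-4*s + 18).
The right side is L{6} = 6/s.
So (s^2 - 5*s - 3)Y = 6/s + (-4*s + 18).
Solve for Y(s) and write it as one ratio of polynomials.

Y(s) = (-4*s^2 + 18*s + 6)/(s^3 - 5*s^2 - 3*s)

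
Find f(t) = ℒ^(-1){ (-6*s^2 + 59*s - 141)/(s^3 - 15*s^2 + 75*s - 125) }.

Factor the denominator: s^3 - 15*s^2 + 75*s - 125 = (s - 5)^3.
Partial fraction decomposition gives [-6/(s - 5)] + [-1/(s - 5)^2] + [4/(s - 5)^3].
Invert each term: -6/(s - 5) ↔ -6e^(5t); -1/(s - 5)^2 ↔ -t·e^(5t); 4/(s - 5)^3 ↔ (2)t^2·e^(5t).

f(t) = 2*t^2*exp(5*t) - t*exp(5*t) - 6*exp(5*t)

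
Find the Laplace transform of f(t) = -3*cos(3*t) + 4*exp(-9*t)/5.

-3*s/(s^2 + 9) + 4/(5*(s + 9))

Apply the Laplace transform termwise.
(4/5)·[L{e^(-9t)} = 1/(s + 9)]; (-3)·[L{cos(3t)} = s/(s^2 + 9)].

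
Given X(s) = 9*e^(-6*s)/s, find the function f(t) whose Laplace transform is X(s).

f(t) = Heaviside(t - 6)*(9)

The factor e^(-6s) signals a time shift by c = 6 (second shifting theorem).
L{9} = 9/s, so L^-1{9/s} = 9.
Hence the inverse is u(t - 6) times that function evaluated at t - 6.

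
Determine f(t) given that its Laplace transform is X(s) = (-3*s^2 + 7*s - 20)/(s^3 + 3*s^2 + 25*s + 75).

f(t) = 2*sin(5*t) - cos(5*t) - 2*exp(-3*t)

Factor the denominator: s^3 + 3*s^2 + 25*s + 75 = (s + 3)*(s^2 + 25).
Partial fraction decomposition gives [-2/(s + 3)] + [-s/(s^2 + 25)] + [10/(s^2 + 25)].
Invert each term: -2/(s + 3) ↔ -2e^(-3t); -1·s/(s^2 + 25) ↔ -cos(5t); 2·5/(s^2 + 25) ↔ 2sin(5t).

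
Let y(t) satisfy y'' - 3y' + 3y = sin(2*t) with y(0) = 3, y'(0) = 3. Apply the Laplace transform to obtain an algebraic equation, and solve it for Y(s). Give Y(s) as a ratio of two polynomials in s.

Y(s) = (3*s^3 - 6*s^2 + 12*s - 22)/(s^4 - 3*s^3 + 7*s^2 - 12*s + 12)

Take the Laplace transform of both sides.
The derivative rules (L{y''} = s^2 Y - s·y(0) - y'(0) and L{y'} = sY - y(0), with y(0) = 3, y'(0) = 3) turn the left side into (s^2 - 3*s + 3)Y - (3*s - 6).
The right side is L{sin(2*t)} = 2/(s^2 + 4).
So (s^2 - 3*s + 3)Y = 2/(s^2 + 4) + (3*s - 6).
Divide through and combine into a single rational function.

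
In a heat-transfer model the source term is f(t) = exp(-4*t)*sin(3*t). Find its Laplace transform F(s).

F(s) = 3/((s + 4)^2 + 9)

L{sin(3t)} = 3/(s^2 + 9).
By the first shifting theorem, multiplying by e^(-4t) replaces s with s + 4.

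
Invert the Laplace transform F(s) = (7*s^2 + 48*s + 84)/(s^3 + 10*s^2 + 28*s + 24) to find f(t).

Factor the denominator: s^3 + 10*s^2 + 28*s + 24 = (s + 2)^2*(s + 6).
Partial fraction decomposition gives [4/(s + 2)] + [4/(s + 2)^2] + [3/(s + 6)].
Invert each term: 4/(s + 2) ↔ 4e^(-2t); 4/(s + 2)^2 ↔ 4t·e^(-2t); 3/(s + 6) ↔ 3e^(-6t).

f(t) = 4*t*exp(-2*t) + 4*exp(-2*t) + 3*exp(-6*t)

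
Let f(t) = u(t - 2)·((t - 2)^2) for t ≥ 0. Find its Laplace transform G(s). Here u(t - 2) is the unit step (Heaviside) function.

G(s) = 2*exp(-2*s)/s^3

By the second shifting theorem, L{u(t - c)·g(t - c)} = e^(-cs)·H(s) with c = 2 and H(s) = L{g(t)}.
L{t^2} = 2!/s^3 = 2/s^3.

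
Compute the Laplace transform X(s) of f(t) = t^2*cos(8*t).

X(s) = 2*s*(s^2 - 192)/(s^2 + 64)^3

L{cos(8t)} = s/(s^2 + 64).
Then apply L{t^2·g(t)} = (-1)^2 d^2/ds^2[G(s)] with G(s) = s/(s^2 + 64):
differentiating 2 times and applying the sign gives 2*s*(s^2 - 192)/(s^2 + 64)^3.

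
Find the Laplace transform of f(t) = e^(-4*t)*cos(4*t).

(s + 4)/((s + 4)^2 + 16)

L{cos(4t)} = s/(s^2 + 16).
By the first shifting theorem, multiplying by e^(-4t) replaces s with s + 4.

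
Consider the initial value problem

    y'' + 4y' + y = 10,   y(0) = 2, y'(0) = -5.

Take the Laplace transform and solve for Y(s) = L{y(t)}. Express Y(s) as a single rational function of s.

Y(s) = (2*s^2 + 3*s + 10)/(s^3 + 4*s^2 + s)

Transform both sides with L{·}.
The derivative rules (L{y''} = s^2 Y - s·y(0) - y'(0) and L{y'} = sY - y(0), with y(0) = 2, y'(0) = -5) turn the left side into (s^2 + 4*s + 1)Y - (2*s + 3).
The right side is L{10} = 10/s.
So (s^2 + 4*s + 1)Y = 10/s + (2*s + 3).
Isolate Y and clear denominators.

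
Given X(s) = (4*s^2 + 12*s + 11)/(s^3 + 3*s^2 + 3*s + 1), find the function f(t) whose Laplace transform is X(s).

Factor the denominator: s^3 + 3*s^2 + 3*s + 1 = (s + 1)^3.
Partial fraction decomposition gives [4/(s + 1)] + [4/(s + 1)^2] + [3/(s + 1)^3].
Invert each term: 4/(s + 1) ↔ 4e^(-t); 4/(s + 1)^2 ↔ 4t·e^(-t); 3/(s + 1)^3 ↔ (3/2)t^2·e^(-t).

f(t) = 3*t^2*exp(-t)/2 + 4*t*exp(-t) + 4*exp(-t)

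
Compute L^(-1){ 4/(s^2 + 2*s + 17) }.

exp(-t)*sin(4*t)

Rewrite the denominator: s^2 + 2*s + 17 = (s + 1)^2 + 16.
The form in (s + 1) signals a first-shifting-theorem factor e^(-t).
Since L{sin(4t)} = 4/(s^2 + 16), the inverse is e^(-t)*sin(4*t).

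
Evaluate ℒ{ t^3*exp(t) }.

6/(s - 1)^4

L{t^3} = 3!/s^4 = 6/s^4.
By the first shifting theorem, multiplying by e^(t) replaces s with s - 1.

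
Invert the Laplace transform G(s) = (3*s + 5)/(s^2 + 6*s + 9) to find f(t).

f(t) = -4*t*exp(-3*t) + 3*exp(-3*t)

Factor the denominator: s^2 + 6*s + 9 = (s + 3)^2.
Partial fraction decomposition gives [3/(s + 3)] + [-4/(s + 3)^2].
Invert each term: 3/(s + 3) ↔ 3e^(-3t); -4/(s + 3)^2 ↔ -4t·e^(-3t).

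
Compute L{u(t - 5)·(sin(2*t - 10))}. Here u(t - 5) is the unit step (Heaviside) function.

By the second shifting theorem, L{u(t - c)·g(t - c)} = e^(-cs)·H(s) with c = 5 and H(s) = L{g(t)}.
L{sin(2t)} = 2/(s^2 + 4).

2*exp(-5*s)/(s^2 + 4)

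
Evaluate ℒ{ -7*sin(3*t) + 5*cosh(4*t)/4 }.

The transform is linear, so treat each term independently.
(5/4)·[L{cosh(4t)} = s/(s^2 - 16)]; (-7)·[L{sin(3t)} = 3/(s^2 + 9)].

5*s/(4*(s^2 - 16)) - 21/(s^2 + 9)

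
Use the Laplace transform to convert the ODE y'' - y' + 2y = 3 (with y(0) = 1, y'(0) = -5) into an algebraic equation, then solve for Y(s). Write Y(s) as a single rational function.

Take the Laplace transform of both sides.
Using L{y''} = s^2 Y - s·y(0) - y'(0) and L{y'} = sY - y(0), with y(0) = 1, y'(0) = -5, the left side becomes (s^2 - s + 2)Y - (s - 6).
The right side is L{3} = 3/s.
So (s^2 - s + 2)Y = 3/s + (s - 6).
Solve for Y(s) and write it as one ratio of polynomials.

Y(s) = (s^2 - 6*s + 3)/(s^3 - s^2 + 2*s)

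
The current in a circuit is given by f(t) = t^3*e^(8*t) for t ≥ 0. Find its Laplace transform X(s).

L{t^3} = 3!/s^4 = 6/s^4.
By the first shifting theorem, multiplying by e^(8t) replaces s with s - 8.

X(s) = 6/(s - 8)^4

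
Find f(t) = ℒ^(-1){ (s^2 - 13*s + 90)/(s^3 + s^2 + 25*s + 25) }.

Factor the denominator: s^3 + s^2 + 25*s + 25 = (s + 1)*(s^2 + 25).
Partial fraction decomposition gives [4/(s + 1)] + [-3*s/(s^2 + 25)] + [-10/(s^2 + 25)].
Invert each term: 4/(s + 1) ↔ 4e^(-t); -3·s/(s^2 + 25) ↔ -3cos(5t); -2·5/(s^2 + 25) ↔ -2sin(5t).

f(t) = -2*sin(5*t) - 3*cos(5*t) + 4*exp(-t)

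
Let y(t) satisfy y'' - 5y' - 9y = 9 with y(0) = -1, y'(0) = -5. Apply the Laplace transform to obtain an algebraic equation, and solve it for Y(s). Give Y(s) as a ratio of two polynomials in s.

Y(s) = (-s^2 + 9)/(s^3 - 5*s^2 - 9*s)

Take the Laplace transform of both sides.
Using L{y''} = s^2 Y - s·y(0) - y'(0) and L{y'} = sY - y(0), with y(0) = -1, y'(0) = -5, the left side becomes (s^2 - 5*s - 9)Y - (-s).
The right side is L{9} = 9/s.
So (s^2 - 5*s - 9)Y = 9/s + (-s).
Solve for Y(s) and write it as one ratio of polynomials.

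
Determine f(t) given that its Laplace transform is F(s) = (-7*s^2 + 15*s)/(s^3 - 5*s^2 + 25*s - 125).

Factor the denominator: s^3 - 5*s^2 + 25*s - 125 = (s - 5)*(s^2 + 25).
Partial fraction decomposition gives [-2/(s - 5)] + [-5*s/(s^2 + 25)] + [-10/(s^2 + 25)].
Invert each term: -2/(s - 5) ↔ -2e^(5t); -5·s/(s^2 + 25) ↔ -5cos(5t); -2·5/(s^2 + 25) ↔ -2sin(5t).

f(t) = -2*exp(5*t) - 2*sin(5*t) - 5*cos(5*t)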